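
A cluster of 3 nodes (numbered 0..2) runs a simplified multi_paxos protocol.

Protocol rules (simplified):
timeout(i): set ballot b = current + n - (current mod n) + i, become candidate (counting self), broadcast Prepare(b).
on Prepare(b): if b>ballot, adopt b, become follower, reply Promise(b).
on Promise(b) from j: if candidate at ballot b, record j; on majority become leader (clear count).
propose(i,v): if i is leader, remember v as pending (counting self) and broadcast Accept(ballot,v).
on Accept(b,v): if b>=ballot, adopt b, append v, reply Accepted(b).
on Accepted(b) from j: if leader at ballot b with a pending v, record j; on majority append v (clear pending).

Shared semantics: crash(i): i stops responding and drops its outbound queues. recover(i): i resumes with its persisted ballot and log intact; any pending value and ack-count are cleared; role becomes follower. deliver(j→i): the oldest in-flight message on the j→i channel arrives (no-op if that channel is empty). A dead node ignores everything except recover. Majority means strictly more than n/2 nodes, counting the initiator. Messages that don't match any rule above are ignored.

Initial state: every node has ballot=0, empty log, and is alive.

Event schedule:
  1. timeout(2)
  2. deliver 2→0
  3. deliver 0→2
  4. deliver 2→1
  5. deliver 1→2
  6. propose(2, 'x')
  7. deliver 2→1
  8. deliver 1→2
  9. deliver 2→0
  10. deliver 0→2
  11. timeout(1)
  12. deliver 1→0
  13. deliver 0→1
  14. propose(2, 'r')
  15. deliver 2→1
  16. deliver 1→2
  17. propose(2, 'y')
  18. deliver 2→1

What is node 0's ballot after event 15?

7

1. timeout(2):  <2:cand b5 ->
2. deliver 2→0:  <0:foll b5 ->
3. deliver 0→2:  <2:lead b5 ->
4. deliver 2→1:  <1:foll b5 ->
5. deliver 1→2:  nop
6. propose(2,'x'):  nop
7. deliver 2→1:  <1:foll b5 x>
8. deliver 1→2:  <2:lead b5 x>
9. deliver 2→0:  <0:foll b5 x>
10. deliver 0→2:  nop
11. timeout(1):  <1:cand b7 x>
12. deliver 1→0:  <0:foll b7 x>
13. deliver 0→1:  <1:lead b7 x>
14. propose(2,'r'):  nop
15. deliver 2→1:  nop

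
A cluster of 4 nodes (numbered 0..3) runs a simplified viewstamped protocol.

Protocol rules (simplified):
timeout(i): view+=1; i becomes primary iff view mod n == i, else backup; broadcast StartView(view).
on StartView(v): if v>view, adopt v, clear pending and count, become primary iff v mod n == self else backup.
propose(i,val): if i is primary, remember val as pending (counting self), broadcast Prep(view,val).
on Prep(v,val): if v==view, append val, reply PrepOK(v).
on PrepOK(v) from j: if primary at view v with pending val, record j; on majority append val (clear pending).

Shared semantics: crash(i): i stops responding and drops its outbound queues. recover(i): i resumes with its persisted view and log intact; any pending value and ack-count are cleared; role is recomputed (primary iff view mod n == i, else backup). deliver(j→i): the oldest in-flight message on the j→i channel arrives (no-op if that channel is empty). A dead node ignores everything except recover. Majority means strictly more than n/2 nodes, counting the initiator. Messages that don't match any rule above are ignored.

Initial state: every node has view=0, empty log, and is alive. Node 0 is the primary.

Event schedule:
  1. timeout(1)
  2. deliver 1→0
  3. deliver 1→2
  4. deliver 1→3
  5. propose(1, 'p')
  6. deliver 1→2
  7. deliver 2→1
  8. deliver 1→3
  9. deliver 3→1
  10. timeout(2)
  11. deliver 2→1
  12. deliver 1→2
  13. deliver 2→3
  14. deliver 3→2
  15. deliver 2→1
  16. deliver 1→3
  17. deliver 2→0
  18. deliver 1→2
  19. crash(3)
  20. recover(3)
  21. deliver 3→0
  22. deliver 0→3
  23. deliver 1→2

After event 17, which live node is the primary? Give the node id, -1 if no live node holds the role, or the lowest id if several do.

2

after 1 — timeout(1): n1:prim/v1/[-]
after 2 — deliver 1→0: n0:back/v1/[-]
after 3 — deliver 1→2: n2:back/v1/[-]
after 4 — deliver 1→3: n3:back/v1/[-]
after 5 — propose(1,'p'): ·
after 6 — deliver 1→2: n2:back/v1/[p]
after 7 — deliver 2→1: ·
after 8 — deliver 1→3: n3:back/v1/[p]
after 9 — deliver 3→1: n1:prim/v1/[p]
after 10 — timeout(2): n2:prim/v2/[p]
after 11 — deliver 2→1: n1:back/v2/[p]
after 12 — deliver 1→2: ·
after 13 — deliver 2→3: n3:back/v2/[p]
after 14 — deliver 3→2: ·
after 15 — deliver 2→1: ·
after 16 — deliver 1→3: ·
after 17 — deliver 2→0: n0:back/v2/[-]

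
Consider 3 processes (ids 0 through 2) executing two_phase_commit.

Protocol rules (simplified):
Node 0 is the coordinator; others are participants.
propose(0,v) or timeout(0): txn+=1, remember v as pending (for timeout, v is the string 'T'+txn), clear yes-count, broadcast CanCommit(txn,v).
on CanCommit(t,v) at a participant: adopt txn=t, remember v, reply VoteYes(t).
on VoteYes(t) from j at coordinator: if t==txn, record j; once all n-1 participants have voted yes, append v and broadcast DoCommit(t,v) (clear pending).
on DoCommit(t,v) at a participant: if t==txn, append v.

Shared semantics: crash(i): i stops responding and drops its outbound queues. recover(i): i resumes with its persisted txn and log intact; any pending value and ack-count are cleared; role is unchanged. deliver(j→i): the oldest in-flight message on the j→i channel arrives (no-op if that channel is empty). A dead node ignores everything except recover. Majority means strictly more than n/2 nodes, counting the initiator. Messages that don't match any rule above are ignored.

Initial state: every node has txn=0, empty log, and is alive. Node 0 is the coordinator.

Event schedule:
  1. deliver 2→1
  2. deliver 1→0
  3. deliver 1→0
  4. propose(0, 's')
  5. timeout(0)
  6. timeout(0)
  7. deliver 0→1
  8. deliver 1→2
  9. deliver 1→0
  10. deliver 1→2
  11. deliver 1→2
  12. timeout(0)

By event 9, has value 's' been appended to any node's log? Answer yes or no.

no

e1 deliver 2→1: ·
e2 deliver 1→0: ·
e3 deliver 1→0: ·
e4 propose(0,'s'): 0[coor,t=1,-]
e5 timeout(0): 0[coor,t=2,-]
e6 timeout(0): 0[coor,t=3,-]
e7 deliver 0→1: 1[part,t=1,-]
e8 deliver 1→2: ·
e9 deliver 1→0: ·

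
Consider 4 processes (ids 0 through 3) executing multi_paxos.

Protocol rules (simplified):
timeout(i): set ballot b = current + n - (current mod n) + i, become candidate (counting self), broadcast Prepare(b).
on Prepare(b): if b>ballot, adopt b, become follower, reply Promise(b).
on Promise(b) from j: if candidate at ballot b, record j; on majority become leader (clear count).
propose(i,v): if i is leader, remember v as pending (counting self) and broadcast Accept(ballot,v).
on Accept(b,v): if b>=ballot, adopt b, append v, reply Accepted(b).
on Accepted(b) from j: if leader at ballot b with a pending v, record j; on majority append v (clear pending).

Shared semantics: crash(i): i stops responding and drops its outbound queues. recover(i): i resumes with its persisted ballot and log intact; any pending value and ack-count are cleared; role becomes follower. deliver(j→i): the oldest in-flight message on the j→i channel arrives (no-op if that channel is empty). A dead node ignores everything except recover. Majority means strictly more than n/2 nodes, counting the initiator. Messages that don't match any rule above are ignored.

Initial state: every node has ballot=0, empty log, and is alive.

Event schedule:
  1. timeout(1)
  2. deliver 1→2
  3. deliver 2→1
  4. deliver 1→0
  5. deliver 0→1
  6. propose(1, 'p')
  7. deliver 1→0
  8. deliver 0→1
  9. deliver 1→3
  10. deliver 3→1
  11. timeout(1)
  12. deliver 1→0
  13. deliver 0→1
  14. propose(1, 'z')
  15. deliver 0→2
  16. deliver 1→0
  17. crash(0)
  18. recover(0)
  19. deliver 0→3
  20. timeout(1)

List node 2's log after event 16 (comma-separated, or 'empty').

e1 timeout(1): 1[cand,b=5,-]
e2 deliver 1→2: 2[foll,b=5,-]
e3 deliver 2→1: ·
e4 deliver 1→0: 0[foll,b=5,-]
e5 deliver 0→1: 1[lead,b=5,-]
e6 propose(1,'p'): ·
e7 deliver 1→0: 0[foll,b=5,p]
e8 deliver 0→1: ·
e9 deliver 1→3: 3[foll,b=5,-]
e10 deliver 3→1: ·
e11 timeout(1): 1[cand,b=9,-]
e12 deliver 1→0: 0[foll,b=9,p]
e13 deliver 0→1: ·
e14 propose(1,'z'): ·
e15 deliver 0→2: ·
e16 deliver 1→0: ·

empty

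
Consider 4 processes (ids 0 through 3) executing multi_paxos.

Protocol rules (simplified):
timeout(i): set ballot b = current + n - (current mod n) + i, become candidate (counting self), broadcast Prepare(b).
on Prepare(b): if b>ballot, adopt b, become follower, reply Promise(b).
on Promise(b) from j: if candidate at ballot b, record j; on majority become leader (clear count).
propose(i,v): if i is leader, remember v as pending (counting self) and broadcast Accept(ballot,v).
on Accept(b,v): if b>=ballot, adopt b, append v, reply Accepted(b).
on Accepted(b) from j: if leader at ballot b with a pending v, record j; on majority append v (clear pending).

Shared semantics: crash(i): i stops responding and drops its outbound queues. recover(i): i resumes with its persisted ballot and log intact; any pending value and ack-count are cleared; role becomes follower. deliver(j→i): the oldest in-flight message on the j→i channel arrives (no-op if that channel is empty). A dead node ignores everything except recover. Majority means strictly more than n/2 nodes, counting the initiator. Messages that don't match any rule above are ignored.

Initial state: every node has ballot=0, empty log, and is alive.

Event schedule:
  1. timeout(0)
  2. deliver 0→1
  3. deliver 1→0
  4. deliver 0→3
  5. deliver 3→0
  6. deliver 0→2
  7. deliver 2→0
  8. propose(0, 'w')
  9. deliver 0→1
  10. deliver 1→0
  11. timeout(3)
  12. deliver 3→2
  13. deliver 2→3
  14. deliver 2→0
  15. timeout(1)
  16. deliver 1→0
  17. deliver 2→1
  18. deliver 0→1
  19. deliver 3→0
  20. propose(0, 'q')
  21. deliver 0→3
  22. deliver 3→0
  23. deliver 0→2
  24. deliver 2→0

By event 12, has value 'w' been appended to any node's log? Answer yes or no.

step 1 timeout(0): 0={cand,b=4,log=-}
step 2 deliver 0→1: 1={foll,b=4,log=-}
step 3 deliver 1→0: —
step 4 deliver 0→3: 3={foll,b=4,log=-}
step 5 deliver 3→0: 0={lead,b=4,log=-}
step 6 deliver 0→2: 2={foll,b=4,log=-}
step 7 deliver 2→0: —
step 8 propose(0,'w'): —
step 9 deliver 0→1: 1={foll,b=4,log=w}
step 10 deliver 1→0: —
step 11 timeout(3): 3={cand,b=11,log=-}
step 12 deliver 3→2: 2={foll,b=11,log=-}

yes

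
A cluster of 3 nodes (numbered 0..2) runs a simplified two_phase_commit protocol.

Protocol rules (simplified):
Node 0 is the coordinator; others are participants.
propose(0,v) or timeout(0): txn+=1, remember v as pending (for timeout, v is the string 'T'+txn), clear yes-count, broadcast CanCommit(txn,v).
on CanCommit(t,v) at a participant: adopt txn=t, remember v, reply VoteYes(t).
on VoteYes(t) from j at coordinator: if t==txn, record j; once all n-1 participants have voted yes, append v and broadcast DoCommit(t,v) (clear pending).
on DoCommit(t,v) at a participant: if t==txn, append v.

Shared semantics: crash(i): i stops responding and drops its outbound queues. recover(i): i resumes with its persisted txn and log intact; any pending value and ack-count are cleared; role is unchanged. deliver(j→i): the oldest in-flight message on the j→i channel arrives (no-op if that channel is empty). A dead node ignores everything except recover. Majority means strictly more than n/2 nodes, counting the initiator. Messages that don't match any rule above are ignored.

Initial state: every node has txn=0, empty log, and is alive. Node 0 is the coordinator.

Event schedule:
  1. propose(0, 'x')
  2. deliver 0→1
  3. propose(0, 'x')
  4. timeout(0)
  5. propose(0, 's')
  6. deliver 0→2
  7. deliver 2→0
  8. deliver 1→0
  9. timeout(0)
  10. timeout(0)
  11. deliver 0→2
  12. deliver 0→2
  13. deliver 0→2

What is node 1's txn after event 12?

after 1 — propose(0,'x'): n0:coor/t1/[-]
after 2 — deliver 0→1: n1:part/t1/[-]
after 3 — propose(0,'x'): n0:coor/t2/[-]
after 4 — timeout(0): n0:coor/t3/[-]
after 5 — propose(0,'s'): n0:coor/t4/[-]
after 6 — deliver 0→2: n2:part/t1/[-]
after 7 — deliver 2→0: ·
after 8 — deliver 1→0: ·
after 9 — timeout(0): n0:coor/t5/[-]
after 10 — timeout(0): n0:coor/t6/[-]
after 11 — deliver 0→2: n2:part/t2/[-]
after 12 — deliver 0→2: n2:part/t3/[-]

1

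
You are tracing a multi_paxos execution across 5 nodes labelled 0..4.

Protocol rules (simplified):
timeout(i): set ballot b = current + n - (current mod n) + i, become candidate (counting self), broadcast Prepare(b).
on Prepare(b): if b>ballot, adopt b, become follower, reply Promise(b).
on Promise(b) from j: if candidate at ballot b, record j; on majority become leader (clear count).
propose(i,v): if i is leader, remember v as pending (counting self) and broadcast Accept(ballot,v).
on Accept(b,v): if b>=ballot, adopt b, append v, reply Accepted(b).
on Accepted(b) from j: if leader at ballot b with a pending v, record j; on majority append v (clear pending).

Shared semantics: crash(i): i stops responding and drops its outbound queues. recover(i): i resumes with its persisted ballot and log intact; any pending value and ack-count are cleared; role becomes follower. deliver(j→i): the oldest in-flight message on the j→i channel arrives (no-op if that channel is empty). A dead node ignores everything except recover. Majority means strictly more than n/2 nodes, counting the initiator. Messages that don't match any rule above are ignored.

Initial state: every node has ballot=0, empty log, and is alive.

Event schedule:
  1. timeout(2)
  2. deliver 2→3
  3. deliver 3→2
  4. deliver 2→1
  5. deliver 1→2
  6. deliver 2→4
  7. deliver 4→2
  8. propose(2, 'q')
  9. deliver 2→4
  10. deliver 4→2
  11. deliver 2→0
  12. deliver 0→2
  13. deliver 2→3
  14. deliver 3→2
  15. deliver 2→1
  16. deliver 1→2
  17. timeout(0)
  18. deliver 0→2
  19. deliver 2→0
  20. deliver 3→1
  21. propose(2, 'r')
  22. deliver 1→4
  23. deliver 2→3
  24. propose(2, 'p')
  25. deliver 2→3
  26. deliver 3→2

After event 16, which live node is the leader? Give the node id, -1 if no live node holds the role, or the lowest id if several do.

e1 timeout(2): 2[cand,b=7,-]
e2 deliver 2→3: 3[foll,b=7,-]
e3 deliver 3→2: ·
e4 deliver 2→1: 1[foll,b=7,-]
e5 deliver 1→2: 2[lead,b=7,-]
e6 deliver 2→4: 4[foll,b=7,-]
e7 deliver 4→2: ·
e8 propose(2,'q'): ·
e9 deliver 2→4: 4[foll,b=7,q]
e10 deliver 4→2: ·
e11 deliver 2→0: 0[foll,b=7,-]
e12 deliver 0→2: ·
e13 deliver 2→3: 3[foll,b=7,q]
e14 deliver 3→2: 2[lead,b=7,q]
e15 deliver 2→1: 1[foll,b=7,q]
e16 deliver 1→2: ·

2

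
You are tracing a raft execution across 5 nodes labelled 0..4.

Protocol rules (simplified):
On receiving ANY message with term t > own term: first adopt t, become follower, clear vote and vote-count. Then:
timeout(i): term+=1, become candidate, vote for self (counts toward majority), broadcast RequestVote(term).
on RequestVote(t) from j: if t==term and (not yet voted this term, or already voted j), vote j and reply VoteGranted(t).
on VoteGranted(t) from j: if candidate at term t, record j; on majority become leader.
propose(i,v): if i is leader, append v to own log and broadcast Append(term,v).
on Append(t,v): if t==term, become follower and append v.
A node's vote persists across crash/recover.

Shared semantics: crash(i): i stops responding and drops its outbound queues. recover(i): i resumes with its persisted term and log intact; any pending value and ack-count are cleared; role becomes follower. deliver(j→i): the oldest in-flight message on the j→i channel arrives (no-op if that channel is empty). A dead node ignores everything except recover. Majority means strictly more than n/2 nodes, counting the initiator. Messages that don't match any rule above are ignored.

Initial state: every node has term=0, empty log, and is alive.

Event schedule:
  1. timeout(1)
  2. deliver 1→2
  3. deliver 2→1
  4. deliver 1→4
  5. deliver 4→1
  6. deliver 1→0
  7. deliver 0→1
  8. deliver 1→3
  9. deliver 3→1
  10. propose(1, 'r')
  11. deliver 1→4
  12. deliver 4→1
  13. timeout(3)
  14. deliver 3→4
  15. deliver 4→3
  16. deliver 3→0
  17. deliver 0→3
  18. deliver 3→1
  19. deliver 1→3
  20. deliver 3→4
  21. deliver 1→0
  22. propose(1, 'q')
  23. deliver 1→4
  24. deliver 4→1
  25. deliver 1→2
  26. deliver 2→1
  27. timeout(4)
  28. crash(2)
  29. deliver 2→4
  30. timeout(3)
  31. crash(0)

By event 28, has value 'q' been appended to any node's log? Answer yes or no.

e1 timeout(1): 1[cand,t=1,-]
e2 deliver 1→2: 2[foll,t=1,-]
e3 deliver 2→1: ·
e4 deliver 1→4: 4[foll,t=1,-]
e5 deliver 4→1: 1[lead,t=1,-]
e6 deliver 1→0: 0[foll,t=1,-]
e7 deliver 0→1: ·
e8 deliver 1→3: 3[foll,t=1,-]
e9 deliver 3→1: ·
e10 propose(1,'r'): 1[lead,t=1,r]
e11 deliver 1→4: 4[foll,t=1,r]
e12 deliver 4→1: ·
e13 timeout(3): 3[cand,t=2,-]
e14 deliver 3→4: 4[foll,t=2,r]
e15 deliver 4→3: ·
e16 deliver 3→0: 0[foll,t=2,-]
e17 deliver 0→3: 3[lead,t=2,-]
e18 deliver 3→1: 1[foll,t=2,r]
e19 deliver 1→3: ·
e20 deliver 3→4: ·
e21 deliver 1→0: ·
e22 propose(1,'q'): ·
e23 deliver 1→4: ·
e24 deliver 4→1: ·
e25 deliver 1→2: 2[foll,t=1,r]
e26 deliver 2→1: ·
e27 timeout(4): 4[cand,t=3,r]
e28 crash(2): 2[✗foll,t=1,r]

no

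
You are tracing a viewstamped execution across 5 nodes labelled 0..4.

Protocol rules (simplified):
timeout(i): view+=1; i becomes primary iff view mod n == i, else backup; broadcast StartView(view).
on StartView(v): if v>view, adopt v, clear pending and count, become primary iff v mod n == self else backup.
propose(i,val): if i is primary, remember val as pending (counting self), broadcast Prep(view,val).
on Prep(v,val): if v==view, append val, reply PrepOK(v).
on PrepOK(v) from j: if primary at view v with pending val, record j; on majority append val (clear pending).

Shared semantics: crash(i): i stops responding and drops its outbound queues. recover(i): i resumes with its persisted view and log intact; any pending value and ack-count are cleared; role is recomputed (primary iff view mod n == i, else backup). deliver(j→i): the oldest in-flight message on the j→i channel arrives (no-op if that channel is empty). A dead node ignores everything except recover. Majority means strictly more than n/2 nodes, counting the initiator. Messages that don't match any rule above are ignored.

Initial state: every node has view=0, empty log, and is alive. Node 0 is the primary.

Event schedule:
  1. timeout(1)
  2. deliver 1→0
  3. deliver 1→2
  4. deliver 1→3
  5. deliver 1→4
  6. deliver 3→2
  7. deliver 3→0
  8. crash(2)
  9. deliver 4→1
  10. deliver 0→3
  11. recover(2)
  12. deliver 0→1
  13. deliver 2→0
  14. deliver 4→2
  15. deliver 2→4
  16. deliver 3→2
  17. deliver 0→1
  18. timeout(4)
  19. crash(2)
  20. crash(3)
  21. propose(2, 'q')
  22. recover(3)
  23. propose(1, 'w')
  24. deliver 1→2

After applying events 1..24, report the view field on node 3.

1

after 1 — timeout(1): n1:prim/v1/[-]
after 2 — deliver 1→0: n0:back/v1/[-]
after 3 — deliver 1→2: n2:back/v1/[-]
after 4 — deliver 1→3: n3:back/v1/[-]
after 5 — deliver 1→4: n4:back/v1/[-]
after 6 — deliver 3→2: ·
after 7 — deliver 3→0: ·
after 8 — crash(2): n2:✗back/v1/[-]
after 9 — deliver 4→1: ·
after 10 — deliver 0→3: ·
after 11 — recover(2): n2:back/v1/[-]
after 12 — deliver 0→1: ·
after 13 — deliver 2→0: ·
after 14 — deliver 4→2: ·
after 15 — deliver 2→4: ·
after 16 — deliver 3→2: ·
after 17 — deliver 0→1: ·
after 18 — timeout(4): n4:back/v2/[-]
after 19 — crash(2): n2:✗back/v1/[-]
after 20 — crash(3): n3:✗back/v1/[-]
after 21 — propose(2,'q'): ·
after 22 — recover(3): n3:back/v1/[-]
after 23 — propose(1,'w'): ·
after 24 — deliver 1→2: ·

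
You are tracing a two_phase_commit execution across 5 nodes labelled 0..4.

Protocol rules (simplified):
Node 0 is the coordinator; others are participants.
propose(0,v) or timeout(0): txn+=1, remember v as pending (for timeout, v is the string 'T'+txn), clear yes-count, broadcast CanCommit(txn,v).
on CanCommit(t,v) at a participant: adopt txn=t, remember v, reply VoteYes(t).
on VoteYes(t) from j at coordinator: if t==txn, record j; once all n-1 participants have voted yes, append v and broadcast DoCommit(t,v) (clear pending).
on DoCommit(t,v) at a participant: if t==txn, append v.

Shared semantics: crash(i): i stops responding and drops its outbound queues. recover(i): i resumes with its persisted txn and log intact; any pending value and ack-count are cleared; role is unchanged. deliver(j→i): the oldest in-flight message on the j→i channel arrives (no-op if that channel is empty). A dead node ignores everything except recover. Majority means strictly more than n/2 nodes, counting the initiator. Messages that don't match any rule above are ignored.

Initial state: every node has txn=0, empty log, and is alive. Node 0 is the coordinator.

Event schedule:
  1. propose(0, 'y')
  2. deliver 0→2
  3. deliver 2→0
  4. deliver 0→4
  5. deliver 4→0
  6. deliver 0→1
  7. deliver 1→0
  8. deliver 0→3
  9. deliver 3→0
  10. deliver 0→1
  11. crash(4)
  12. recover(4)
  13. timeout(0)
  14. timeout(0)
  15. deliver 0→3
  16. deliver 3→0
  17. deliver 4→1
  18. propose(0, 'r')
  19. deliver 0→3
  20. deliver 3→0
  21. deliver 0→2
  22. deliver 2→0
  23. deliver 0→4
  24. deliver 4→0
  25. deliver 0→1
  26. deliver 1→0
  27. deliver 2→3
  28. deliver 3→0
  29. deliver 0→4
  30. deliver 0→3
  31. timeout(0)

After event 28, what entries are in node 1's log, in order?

y

step 1 propose(0,'y'): 0={coor,t=1,log=-}
step 2 deliver 0→2: 2={part,t=1,log=-}
step 3 deliver 2→0: —
step 4 deliver 0→4: 4={part,t=1,log=-}
step 5 deliver 4→0: —
step 6 deliver 0→1: 1={part,t=1,log=-}
step 7 deliver 1→0: —
step 8 deliver 0→3: 3={part,t=1,log=-}
step 9 deliver 3→0: 0={coor,t=1,log=y}
step 10 deliver 0→1: 1={part,t=1,log=y}
step 11 crash(4): 4={✗part,t=1,log=-}
step 12 recover(4): 4={part,t=1,log=-}
step 13 timeout(0): 0={coor,t=2,log=y}
step 14 timeout(0): 0={coor,t=3,log=y}
step 15 deliver 0→3: 3={part,t=1,log=y}
step 16 deliver 3→0: —
step 17 deliver 4→1: —
step 18 propose(0,'r'): 0={coor,t=4,log=y}
step 19 deliver 0→3: 3={part,t=2,log=y}
step 20 deliver 3→0: —
step 21 deliver 0→2: 2={part,t=1,log=y}
step 22 deliver 2→0: —
step 23 deliver 0→4: 4={part,t=1,log=y}
step 24 deliver 4→0: —
step 25 deliver 0→1: 1={part,t=2,log=y}
step 26 deliver 1→0: —
step 27 deliver 2→3: —
step 28 deliver 3→0: —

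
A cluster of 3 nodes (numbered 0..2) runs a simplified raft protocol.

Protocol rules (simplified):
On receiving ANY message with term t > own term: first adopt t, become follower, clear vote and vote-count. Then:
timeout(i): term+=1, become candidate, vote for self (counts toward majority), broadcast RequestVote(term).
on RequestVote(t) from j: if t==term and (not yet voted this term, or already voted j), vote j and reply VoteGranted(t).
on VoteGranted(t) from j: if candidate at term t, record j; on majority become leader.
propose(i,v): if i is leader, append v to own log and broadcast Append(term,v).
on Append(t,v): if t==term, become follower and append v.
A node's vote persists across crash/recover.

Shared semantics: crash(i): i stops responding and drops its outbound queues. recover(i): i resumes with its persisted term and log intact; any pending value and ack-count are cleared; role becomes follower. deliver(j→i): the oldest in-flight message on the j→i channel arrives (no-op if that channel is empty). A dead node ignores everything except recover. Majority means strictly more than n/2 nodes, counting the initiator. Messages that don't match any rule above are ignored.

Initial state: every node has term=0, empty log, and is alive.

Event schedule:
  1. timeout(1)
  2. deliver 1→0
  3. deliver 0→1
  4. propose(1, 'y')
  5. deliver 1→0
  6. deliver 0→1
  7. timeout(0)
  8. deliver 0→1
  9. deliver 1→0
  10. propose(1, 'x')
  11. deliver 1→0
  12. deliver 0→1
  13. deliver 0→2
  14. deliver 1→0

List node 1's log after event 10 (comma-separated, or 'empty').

e1 timeout(1): 1[cand,t=1,-]
e2 deliver 1→0: 0[foll,t=1,-]
e3 deliver 0→1: 1[lead,t=1,-]
e4 propose(1,'y'): 1[lead,t=1,y]
e5 deliver 1→0: 0[foll,t=1,y]
e6 deliver 0→1: ·
e7 timeout(0): 0[cand,t=2,y]
e8 deliver 0→1: 1[foll,t=2,y]
e9 deliver 1→0: 0[lead,t=2,y]
e10 propose(1,'x'): ·

y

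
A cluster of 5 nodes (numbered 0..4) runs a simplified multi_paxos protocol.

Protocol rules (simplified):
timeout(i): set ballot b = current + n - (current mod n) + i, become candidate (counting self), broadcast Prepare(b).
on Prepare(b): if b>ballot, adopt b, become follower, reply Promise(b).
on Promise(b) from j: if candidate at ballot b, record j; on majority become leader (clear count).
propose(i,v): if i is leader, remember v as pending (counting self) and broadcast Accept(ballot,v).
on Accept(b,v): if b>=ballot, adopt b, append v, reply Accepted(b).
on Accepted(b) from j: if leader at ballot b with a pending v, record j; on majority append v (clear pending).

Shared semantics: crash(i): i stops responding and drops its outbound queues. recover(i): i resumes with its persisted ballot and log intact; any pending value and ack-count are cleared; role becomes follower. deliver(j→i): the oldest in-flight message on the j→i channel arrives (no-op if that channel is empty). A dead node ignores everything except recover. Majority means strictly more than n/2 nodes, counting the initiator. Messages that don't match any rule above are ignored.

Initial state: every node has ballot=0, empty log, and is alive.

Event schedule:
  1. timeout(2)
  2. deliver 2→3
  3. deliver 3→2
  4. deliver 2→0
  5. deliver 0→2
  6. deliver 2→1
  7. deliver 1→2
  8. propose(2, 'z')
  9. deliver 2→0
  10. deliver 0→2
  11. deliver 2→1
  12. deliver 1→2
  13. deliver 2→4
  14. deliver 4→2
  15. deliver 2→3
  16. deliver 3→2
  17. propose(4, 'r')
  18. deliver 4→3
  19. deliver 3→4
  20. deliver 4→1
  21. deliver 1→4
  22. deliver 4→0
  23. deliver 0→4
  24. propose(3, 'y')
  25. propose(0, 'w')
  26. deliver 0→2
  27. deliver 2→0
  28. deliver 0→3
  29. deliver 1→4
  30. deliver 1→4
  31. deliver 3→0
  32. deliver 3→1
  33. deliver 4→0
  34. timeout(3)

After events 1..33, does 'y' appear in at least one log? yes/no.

no

[1] timeout(2) → N2(cand b7 [-])
[2] deliver 2→3 → N3(foll b7 [-])
[3] deliver 3→2 → ∅
[4] deliver 2→0 → N0(foll b7 [-])
[5] deliver 0→2 → N2(lead b7 [-])
[6] deliver 2→1 → N1(foll b7 [-])
[7] deliver 1→2 → ∅
[8] propose(2,'z') → ∅
[9] deliver 2→0 → N0(foll b7 [z])
[10] deliver 0→2 → ∅
[11] deliver 2→1 → N1(foll b7 [z])
[12] deliver 1→2 → N2(lead b7 [z])
[13] deliver 2→4 → N4(foll b7 [-])
[14] deliver 4→2 → ∅
[15] deliver 2→3 → N3(foll b7 [z])
[16] deliver 3→2 → ∅
[17] propose(4,'r') → ∅
[18] deliver 4→3 → ∅
[19] deliver 3→4 → ∅
[20] deliver 4→1 → ∅
[21] deliver 1→4 → ∅
[22] deliver 4→0 → ∅
[23] deliver 0→4 → ∅
[24] propose(3,'y') → ∅
[25] propose(0,'w') → ∅
[26] deliver 0→2 → ∅
[27] deliver 2→0 → ∅
[28] deliver 0→3 → ∅
[29] deliver 1→4 → ∅
[30] deliver 1→4 → ∅
[31] deliver 3→0 → ∅
[32] deliver 3→1 → ∅
[33] deliver 4→0 → ∅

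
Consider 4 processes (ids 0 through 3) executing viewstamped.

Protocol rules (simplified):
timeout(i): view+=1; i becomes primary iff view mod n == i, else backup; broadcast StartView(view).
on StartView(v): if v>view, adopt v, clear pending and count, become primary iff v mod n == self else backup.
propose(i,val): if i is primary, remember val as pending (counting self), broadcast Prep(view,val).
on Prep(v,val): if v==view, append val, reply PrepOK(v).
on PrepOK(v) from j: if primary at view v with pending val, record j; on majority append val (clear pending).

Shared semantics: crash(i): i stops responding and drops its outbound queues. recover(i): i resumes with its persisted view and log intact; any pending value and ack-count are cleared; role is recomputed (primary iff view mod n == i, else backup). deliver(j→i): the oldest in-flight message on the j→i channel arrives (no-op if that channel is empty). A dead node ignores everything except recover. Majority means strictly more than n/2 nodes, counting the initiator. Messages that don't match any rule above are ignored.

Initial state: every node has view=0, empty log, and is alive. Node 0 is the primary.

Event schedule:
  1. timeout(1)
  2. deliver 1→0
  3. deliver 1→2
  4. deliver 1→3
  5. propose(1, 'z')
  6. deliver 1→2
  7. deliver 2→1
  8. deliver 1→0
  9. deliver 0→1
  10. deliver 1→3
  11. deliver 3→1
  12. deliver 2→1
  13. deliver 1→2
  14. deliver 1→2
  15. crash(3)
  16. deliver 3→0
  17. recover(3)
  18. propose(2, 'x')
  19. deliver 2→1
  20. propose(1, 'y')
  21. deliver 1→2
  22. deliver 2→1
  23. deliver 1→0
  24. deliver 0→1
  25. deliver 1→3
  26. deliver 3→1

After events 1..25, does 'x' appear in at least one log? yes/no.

no

1. timeout(1):  <1:prim v1 ->
2. deliver 1→0:  <0:back v1 ->
3. deliver 1→2:  <2:back v1 ->
4. deliver 1→3:  <3:back v1 ->
5. propose(1,'z'):  nop
6. deliver 1→2:  <2:back v1 z>
7. deliver 2→1:  nop
8. deliver 1→0:  <0:back v1 z>
9. deliver 0→1:  <1:prim v1 z>
10. deliver 1→3:  <3:back v1 z>
11. deliver 3→1:  nop
12. deliver 2→1:  nop
13. deliver 1→2:  nop
14. deliver 1→2:  nop
15. crash(3):  <3:✗back v1 z>
16. deliver 3→0:  nop
17. recover(3):  <3:back v1 z>
18. propose(2,'x'):  nop
19. deliver 2→1:  nop
20. propose(1,'y'):  nop
21. deliver 1→2:  <2:back v1 z,y>
22. deliver 2→1:  nop
23. deliver 1→0:  <0:back v1 z,y>
24. deliver 0→1:  <1:prim v1 z,y>
25. deliver 1→3:  <3:back v1 z,y>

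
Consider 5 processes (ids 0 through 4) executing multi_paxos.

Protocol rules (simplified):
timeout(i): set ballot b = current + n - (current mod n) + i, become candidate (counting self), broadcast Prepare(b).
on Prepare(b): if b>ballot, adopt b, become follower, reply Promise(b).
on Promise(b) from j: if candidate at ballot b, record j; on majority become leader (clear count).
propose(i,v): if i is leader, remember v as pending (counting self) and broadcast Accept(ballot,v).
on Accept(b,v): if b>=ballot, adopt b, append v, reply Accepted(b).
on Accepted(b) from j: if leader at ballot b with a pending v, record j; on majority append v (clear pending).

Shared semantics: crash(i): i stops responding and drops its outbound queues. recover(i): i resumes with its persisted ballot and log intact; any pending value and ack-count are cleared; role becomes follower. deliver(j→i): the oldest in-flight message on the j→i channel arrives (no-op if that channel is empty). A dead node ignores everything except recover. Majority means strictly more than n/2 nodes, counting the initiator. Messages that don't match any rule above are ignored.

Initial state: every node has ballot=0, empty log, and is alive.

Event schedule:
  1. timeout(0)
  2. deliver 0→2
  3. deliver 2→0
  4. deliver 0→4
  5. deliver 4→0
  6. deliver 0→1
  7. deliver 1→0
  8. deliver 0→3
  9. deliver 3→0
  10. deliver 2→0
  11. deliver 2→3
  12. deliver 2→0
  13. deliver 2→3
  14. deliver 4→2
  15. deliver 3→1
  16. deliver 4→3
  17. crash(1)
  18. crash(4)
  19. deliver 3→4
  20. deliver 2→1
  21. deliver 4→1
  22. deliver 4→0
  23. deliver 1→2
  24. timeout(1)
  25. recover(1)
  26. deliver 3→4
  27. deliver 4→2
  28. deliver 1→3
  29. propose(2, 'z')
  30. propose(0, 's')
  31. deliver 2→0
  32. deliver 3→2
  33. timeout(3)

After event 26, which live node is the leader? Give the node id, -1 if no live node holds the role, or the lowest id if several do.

after 1 — timeout(0): n0:cand/b5/[-]
after 2 — deliver 0→2: n2:foll/b5/[-]
after 3 — deliver 2→0: ·
after 4 — deliver 0→4: n4:foll/b5/[-]
after 5 — deliver 4→0: n0:lead/b5/[-]
after 6 — deliver 0→1: n1:foll/b5/[-]
after 7 — deliver 1→0: ·
after 8 — deliver 0→3: n3:foll/b5/[-]
after 9 — deliver 3→0: ·
after 10 — deliver 2→0: ·
after 11 — deliver 2→3: ·
after 12 — deliver 2→0: ·
after 13 — deliver 2→3: ·
after 14 — deliver 4→2: ·
after 15 — deliver 3→1: ·
after 16 — deliver 4→3: ·
after 17 — crash(1): n1:✗foll/b5/[-]
after 18 — crash(4): n4:✗foll/b5/[-]
after 19 — deliver 3→4: ·
after 20 — deliver 2→1: ·
after 21 — deliver 4→1: ·
after 22 — deliver 4→0: ·
after 23 — deliver 1→2: ·
after 24 — timeout(1): ·
after 25 — recover(1): n1:foll/b5/[-]
after 26 — deliver 3→4: ·

0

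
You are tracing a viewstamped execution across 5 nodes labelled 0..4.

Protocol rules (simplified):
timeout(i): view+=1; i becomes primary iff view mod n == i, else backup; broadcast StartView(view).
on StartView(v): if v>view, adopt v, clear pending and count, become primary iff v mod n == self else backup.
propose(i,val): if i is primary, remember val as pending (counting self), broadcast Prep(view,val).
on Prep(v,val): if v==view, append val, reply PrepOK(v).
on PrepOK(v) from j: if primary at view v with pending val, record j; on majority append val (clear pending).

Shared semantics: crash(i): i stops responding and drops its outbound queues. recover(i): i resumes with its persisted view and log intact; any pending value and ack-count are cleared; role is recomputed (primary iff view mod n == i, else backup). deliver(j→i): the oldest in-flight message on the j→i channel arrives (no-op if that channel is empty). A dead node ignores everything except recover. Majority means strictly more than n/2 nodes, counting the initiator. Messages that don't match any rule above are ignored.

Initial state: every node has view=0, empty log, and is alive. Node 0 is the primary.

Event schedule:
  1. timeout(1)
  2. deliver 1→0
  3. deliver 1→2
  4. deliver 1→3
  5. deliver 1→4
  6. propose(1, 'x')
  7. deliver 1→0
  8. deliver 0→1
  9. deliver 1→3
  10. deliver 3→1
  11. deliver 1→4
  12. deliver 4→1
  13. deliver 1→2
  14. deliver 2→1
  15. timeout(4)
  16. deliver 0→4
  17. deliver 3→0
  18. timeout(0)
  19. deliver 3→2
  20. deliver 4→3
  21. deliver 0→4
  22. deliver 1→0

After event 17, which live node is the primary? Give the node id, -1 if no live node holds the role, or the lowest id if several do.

1

step 1 timeout(1): 1={prim,v=1,log=-}
step 2 deliver 1→0: 0={back,v=1,log=-}
step 3 deliver 1→2: 2={back,v=1,log=-}
step 4 deliver 1→3: 3={back,v=1,log=-}
step 5 deliver 1→4: 4={back,v=1,log=-}
step 6 propose(1,'x'): —
step 7 deliver 1→0: 0={back,v=1,log=x}
step 8 deliver 0→1: —
step 9 deliver 1→3: 3={back,v=1,log=x}
step 10 deliver 3→1: 1={prim,v=1,log=x}
step 11 deliver 1→4: 4={back,v=1,log=x}
step 12 deliver 4→1: —
step 13 deliver 1→2: 2={back,v=1,log=x}
step 14 deliver 2→1: —
step 15 timeout(4): 4={back,v=2,log=x}
step 16 deliver 0→4: —
step 17 deliver 3→0: —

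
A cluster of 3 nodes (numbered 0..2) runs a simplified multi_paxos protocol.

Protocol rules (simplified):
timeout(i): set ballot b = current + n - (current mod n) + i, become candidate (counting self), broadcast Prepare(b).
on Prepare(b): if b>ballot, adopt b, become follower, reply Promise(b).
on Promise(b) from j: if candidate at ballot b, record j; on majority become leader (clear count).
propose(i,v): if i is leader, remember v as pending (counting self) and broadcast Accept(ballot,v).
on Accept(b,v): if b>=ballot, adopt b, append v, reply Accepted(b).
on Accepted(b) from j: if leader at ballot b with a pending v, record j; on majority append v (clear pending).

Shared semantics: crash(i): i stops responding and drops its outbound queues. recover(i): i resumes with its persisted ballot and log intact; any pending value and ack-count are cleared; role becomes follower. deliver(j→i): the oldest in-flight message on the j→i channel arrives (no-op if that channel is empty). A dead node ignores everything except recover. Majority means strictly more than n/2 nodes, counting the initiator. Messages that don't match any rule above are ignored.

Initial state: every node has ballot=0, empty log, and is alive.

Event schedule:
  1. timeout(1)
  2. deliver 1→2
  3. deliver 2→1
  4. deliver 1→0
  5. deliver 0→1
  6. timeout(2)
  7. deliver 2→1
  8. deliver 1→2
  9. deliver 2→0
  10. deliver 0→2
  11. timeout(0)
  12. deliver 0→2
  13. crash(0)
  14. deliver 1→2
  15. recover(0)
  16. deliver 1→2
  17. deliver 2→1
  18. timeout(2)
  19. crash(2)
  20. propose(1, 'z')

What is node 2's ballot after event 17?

[1] timeout(1) → N1(cand b4 [-])
[2] deliver 1→2 → N2(foll b4 [-])
[3] deliver 2→1 → N1(lead b4 [-])
[4] deliver 1→0 → N0(foll b4 [-])
[5] deliver 0→1 → ∅
[6] timeout(2) → N2(cand b8 [-])
[7] deliver 2→1 → N1(foll b8 [-])
[8] deliver 1→2 → N2(lead b8 [-])
[9] deliver 2→0 → N0(foll b8 [-])
[10] deliver 0→2 → ∅
[11] timeout(0) → N0(cand b9 [-])
[12] deliver 0→2 → N2(foll b9 [-])
[13] crash(0) → N0(✗cand b9 [-])
[14] deliver 1→2 → ∅
[15] recover(0) → N0(foll b9 [-])
[16] deliver 1→2 → ∅
[17] deliver 2→1 → ∅

9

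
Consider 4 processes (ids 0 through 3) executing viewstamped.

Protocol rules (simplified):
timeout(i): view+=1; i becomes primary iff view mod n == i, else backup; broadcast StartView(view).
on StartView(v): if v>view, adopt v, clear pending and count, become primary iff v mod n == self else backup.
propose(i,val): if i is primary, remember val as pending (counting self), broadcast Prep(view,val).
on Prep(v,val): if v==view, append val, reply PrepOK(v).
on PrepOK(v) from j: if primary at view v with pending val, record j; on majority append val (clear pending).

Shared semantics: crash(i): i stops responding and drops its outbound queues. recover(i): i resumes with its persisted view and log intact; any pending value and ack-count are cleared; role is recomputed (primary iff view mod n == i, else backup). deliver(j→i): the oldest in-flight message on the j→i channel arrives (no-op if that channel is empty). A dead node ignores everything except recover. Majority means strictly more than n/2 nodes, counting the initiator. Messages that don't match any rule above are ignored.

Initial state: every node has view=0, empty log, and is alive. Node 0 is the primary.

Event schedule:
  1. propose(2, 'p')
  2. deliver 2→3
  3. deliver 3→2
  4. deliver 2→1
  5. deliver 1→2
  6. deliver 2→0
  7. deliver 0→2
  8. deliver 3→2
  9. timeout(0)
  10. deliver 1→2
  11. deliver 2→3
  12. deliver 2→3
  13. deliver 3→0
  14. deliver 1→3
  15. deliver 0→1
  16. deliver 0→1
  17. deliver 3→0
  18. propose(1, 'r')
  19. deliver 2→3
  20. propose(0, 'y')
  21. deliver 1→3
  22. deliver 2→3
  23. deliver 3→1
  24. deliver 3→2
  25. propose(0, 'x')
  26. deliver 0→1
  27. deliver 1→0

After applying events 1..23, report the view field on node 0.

[1] propose(2,'p') → ∅
[2] deliver 2→3 → ∅
[3] deliver 3→2 → ∅
[4] deliver 2→1 → ∅
[5] deliver 1→2 → ∅
[6] deliver 2→0 → ∅
[7] deliver 0→2 → ∅
[8] deliver 3→2 → ∅
[9] timeout(0) → N0(back v1 [-])
[10] deliver 1→2 → ∅
[11] deliver 2→3 → ∅
[12] deliver 2→3 → ∅
[13] deliver 3→0 → ∅
[14] deliver 1→3 → ∅
[15] deliver 0→1 → N1(prim v1 [-])
[16] deliver 0→1 → ∅
[17] deliver 3→0 → ∅
[18] propose(1,'r') → ∅
[19] deliver 2→3 → ∅
[20] propose(0,'y') → ∅
[21] deliver 1→3 → ∅
[22] deliver 2→3 → ∅
[23] deliver 3→1 → ∅

1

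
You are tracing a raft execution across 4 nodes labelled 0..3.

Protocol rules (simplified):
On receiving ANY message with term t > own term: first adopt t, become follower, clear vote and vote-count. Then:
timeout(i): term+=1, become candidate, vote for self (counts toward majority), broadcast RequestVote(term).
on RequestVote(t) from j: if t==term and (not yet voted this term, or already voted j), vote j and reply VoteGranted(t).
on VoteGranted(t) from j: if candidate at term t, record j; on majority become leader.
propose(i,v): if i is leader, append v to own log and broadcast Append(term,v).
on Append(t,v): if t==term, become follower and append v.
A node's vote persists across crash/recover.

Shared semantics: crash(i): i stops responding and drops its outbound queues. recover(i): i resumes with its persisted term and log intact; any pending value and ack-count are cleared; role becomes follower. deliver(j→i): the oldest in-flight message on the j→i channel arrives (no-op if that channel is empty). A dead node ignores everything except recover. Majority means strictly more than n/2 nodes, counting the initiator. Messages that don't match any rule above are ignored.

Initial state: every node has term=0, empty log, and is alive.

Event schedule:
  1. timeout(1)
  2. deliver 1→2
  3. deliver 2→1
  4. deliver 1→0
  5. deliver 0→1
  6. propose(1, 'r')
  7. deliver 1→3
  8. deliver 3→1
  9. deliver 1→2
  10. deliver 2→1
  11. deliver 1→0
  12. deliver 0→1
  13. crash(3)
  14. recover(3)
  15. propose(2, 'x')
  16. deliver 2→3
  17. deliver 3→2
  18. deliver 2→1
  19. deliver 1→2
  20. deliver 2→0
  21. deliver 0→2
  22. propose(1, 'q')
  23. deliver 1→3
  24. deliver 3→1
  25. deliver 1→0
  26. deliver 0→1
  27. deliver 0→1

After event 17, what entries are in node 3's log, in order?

empty

1. timeout(1):  <1:cand t1 ->
2. deliver 1→2:  <2:foll t1 ->
3. deliver 2→1:  nop
4. deliver 1→0:  <0:foll t1 ->
5. deliver 0→1:  <1:lead t1 ->
6. propose(1,'r'):  <1:lead t1 r>
7. deliver 1→3:  <3:foll t1 ->
8. deliver 3→1:  nop
9. deliver 1→2:  <2:foll t1 r>
10. deliver 2→1:  nop
11. deliver 1→0:  <0:foll t1 r>
12. deliver 0→1:  nop
13. crash(3):  <3:✗foll t1 ->
14. recover(3):  <3:foll t1 ->
15. propose(2,'x'):  nop
16. deliver 2→3:  nop
17. deliver 3→2:  nop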